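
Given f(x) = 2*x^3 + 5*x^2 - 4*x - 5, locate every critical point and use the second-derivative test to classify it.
f'(x) = 6*x^2 + 10*x - 4

Solve f'(x) = 0:
  Factor: 6*x^2 + 10*x - 4 = 2*(x + 2)*(3*x - 1) = 0.
  ⇒ x = -2, 1/3

f''(x) = 12*x + 10
Second-derivative test at each critical point:
  f''(-2) = -14 < 0 → local maximum
  f''(1/3) = 14 > 0 → local minimum

Critical points: x = -2 (local maximum); x = 1/3 (local minimum)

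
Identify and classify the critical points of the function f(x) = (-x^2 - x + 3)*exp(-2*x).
f'(x) = (2*x^2 - 7)*exp(-2*x)

Solve f'(x) = 0:
  f'(x) = (2*x^2 - 7)·exp(-2*x) and exp(-2*x) > 0 for every x, so f'(x) = 0 ⇔ 2*x^2 - 7 = 0.
  2*x^2 - 7 = 0 has no rational roots; quadratic formula: x = (0 ± √56)/4.
  ⇒ x = -sqrt(14)/2 ≈ -1.8708, sqrt(14)/2 ≈ 1.8708

f''(x) = 2*(-2*x^2 + 2*x + 7)*exp(-2*x)
Second-derivative test at each critical point:
  f''(-1.8708) = -315.5551 < 0 → local maximum
  f''(1.8708) = 0.1775 > 0 → local minimum

Critical points: x = -sqrt(14)/2 ≈ -1.8708 (local maximum); x = sqrt(14)/2 ≈ 1.8708 (local minimum)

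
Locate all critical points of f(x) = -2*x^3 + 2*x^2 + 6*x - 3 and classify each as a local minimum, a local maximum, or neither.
f'(x) = -6*x^2 + 4*x + 6

Solve f'(x) = 0:
  Factor: -6*x^2 + 4*x + 6 = -2*(3*x^2 - 2*x - 3); 3*x^2 - 2*x - 3 = 0 has no rational roots; quadratic formula: x = (2 ± √40)/6.
  ⇒ x = 1/3 - sqrt(10)/3 ≈ -0.7208, 1/3 + sqrt(10)/3 ≈ 1.3874

f''(x) = 4 - 12*x
Second-derivative test at each critical point:
  f''(-0.7208) = 12.6491 > 0 → local minimum
  f''(1.3874) = -12.6491 < 0 → local maximum

Critical points: x = 1/3 - sqrt(10)/3 ≈ -0.7208 (local minimum); x = 1/3 + sqrt(10)/3 ≈ 1.3874 (local maximum)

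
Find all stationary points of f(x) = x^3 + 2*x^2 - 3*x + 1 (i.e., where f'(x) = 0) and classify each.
f'(x) = 3*x^2 + 4*x - 3

Solve f'(x) = 0:
  3*x^2 + 4*x - 3 = 0 has no rational roots; quadratic formula: x = (-4 ± √52)/6.
  ⇒ x = -sqrt(13)/3 - 2/3 ≈ -1.8685, -2/3 + sqrt(13)/3 ≈ 0.5352

f''(x) = 6*x + 4
Second-derivative test at each critical point:
  f''(-1.8685) = -7.2111 < 0 → local maximum
  f''(0.5352) = 7.2111 > 0 → local minimum

Critical points: x = -sqrt(13)/3 - 2/3 ≈ -1.8685 (local maximum); x = -2/3 + sqrt(13)/3 ≈ 0.5352 (local minimum)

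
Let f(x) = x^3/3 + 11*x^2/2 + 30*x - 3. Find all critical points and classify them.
f'(x) = x^2 + 11*x + 30

Solve f'(x) = 0:
  Factor: x^2 + 11*x + 30 = (x + 5)*(x + 6) = 0.
  ⇒ x = -6, -5

f''(x) = 2*x + 11
Second-derivative test at each critical point:
  f''(-6) = -1 < 0 → local maximum
  f''(-5) = 1 > 0 → local minimum

Critical points: x = -6 (local maximum); x = -5 (local minimum)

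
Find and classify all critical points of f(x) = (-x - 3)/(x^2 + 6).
f'(x) = (-x^2 + 2*x*(x + 3) - 6)/(x^2 + 6)^2

Solve f'(x) = 0:
  f'(x) = (x^2 + 6*x - 6)/(x^2 + 6)^2; the denominator is positive wherever f is defined, so f'(x) = 0 ⇔ x^2 + 6*x - 6 = 0.
  x^2 + 6*x - 6 = 0 has no rational roots; quadratic formula: x = (-6 ± √60)/2.
  ⇒ x = -sqrt(15) - 3 ≈ -6.8730, -3 + sqrt(15) ≈ 0.8730

f''(x) = 2*(-4*x^2*(x + 3) + 3*(x + 1)*(x^2 + 6))/(x^2 + 6)^3
Second-derivative test at each critical point:
  f''(-6.8730) = -0.0027 < 0 → local maximum
  f''(0.8730) = 0.1694 > 0 → local minimum

Critical points: x = -sqrt(15) - 3 ≈ -6.8730 (local maximum); x = -3 + sqrt(15) ≈ 0.8730 (local minimum)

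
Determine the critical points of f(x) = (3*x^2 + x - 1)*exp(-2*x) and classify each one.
f'(x) = (-6*x^2 + 4*x + 3)*exp(-2*x)

Solve f'(x) = 0:
  f'(x) = (-6*x^2 + 4*x + 3)·exp(-2*x) and exp(-2*x) > 0 for every x, so f'(x) = 0 ⇔ -6*x^2 + 4*x + 3 = 0.
  6*x^2 - 4*x - 3 = 0 has no rational roots; quadratic formula: x = (4 ± √88)/12.
  ⇒ x = 1/3 - sqrt(22)/6 ≈ -0.4484, 1/3 + sqrt(22)/6 ≈ 1.1151

f''(x) = 2*(6*x^2 - 10*x - 1)*exp(-2*x)
Second-derivative test at each critical point:
  f''(-0.4484) = 22.9995 > 0 → local minimum
  f''(1.1151) = -1.0086 < 0 → local maximum

Critical points: x = 1/3 - sqrt(22)/6 ≈ -0.4484 (local minimum); x = 1/3 + sqrt(22)/6 ≈ 1.1151 (local maximum)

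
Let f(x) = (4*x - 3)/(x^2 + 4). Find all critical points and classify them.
f'(x) = 2*(-2*x^2 + 3*x + 8)/(x^4 + 8*x^2 + 16)

Solve f'(x) = 0:
  f'(x) = -2*(2*x^2 - 3*x - 8)/(x^2 + 4)^2; the denominator is positive wherever f is defined, so f'(x) = 0 ⇔ -4*x^2 + 6*x + 16 = 0.
  Factor: -4*x^2 + 6*x + 16 = -2*(2*x^2 - 3*x - 8); 2*x^2 - 3*x - 8 = 0 has no rational roots; quadratic formula: x = (3 ± √73)/4.
  ⇒ x = 3/4 - sqrt(73)/4 ≈ -1.3860, 3/4 + sqrt(73)/4 ≈ 2.8860

f''(x) = 2*(4*x^2*(4*x - 3) + 3*(1 - 4*x)*(x^2 + 4))/(x^2 + 4)^3
Second-derivative test at each critical point:
  f''(-1.3860) = 0.4874 > 0 → local minimum
  f''(2.8860) = -0.1124 < 0 → local maximum

Critical points: x = 3/4 - sqrt(73)/4 ≈ -1.3860 (local minimum); x = 3/4 + sqrt(73)/4 ≈ 2.8860 (local maximum)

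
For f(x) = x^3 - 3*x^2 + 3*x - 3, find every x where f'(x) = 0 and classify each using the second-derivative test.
f'(x) = 3*x^2 - 6*x + 3

Solve f'(x) = 0:
  Factor: 3*x^2 - 6*x + 3 = 3*(x - 1)^2 = 0.
  ⇒ x = 1

f''(x) = 6*x - 6
Second-derivative test at each critical point:
  f''(1) = 0, so the second-derivative test is inconclusive; use the first-derivative test: f'(3/4) = 0.1875, f'(5/4) = 0.1875 — f' is positive on both sides (no sign change) → neither a local maximum nor a local minimum

Critical points: x = 1 (neither)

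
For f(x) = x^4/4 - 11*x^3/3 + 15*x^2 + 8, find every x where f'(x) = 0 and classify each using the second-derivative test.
f'(x) = x*(x^2 - 11*x + 30)

Solve f'(x) = 0:
  Factor: x^3 - 11*x^2 + 30*x = x*(x - 6)*(x - 5) = 0.
  ⇒ x = 0, 5, 6

f''(x) = 3*x^2 - 22*x + 30
Second-derivative test at each critical point:
  f''(0) = 30 > 0 → local minimum
  f''(5) = -5 < 0 → local maximum
  f''(6) = 6 > 0 → local minimum

Critical points: x = 0 (local minimum); x = 5 (local maximum); x = 6 (local minimum)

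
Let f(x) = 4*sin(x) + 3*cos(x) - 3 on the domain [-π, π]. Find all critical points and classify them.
f'(x) = -3*sin(x) + 4*cos(x)

Solve f'(x) = 0 on [-π, π]:
  f'(x) = 0 ⇔ 4*cos(x) = 3*sin(x) ⇔ tan(x) = 4/3, i.e. x = arctan(4/3) + nπ; keep the solutions lying in [-π, π].
  ⇒ x = -pi + atan(4/3) ≈ -2.2143, atan(4/3) ≈ 0.9273

f''(x) = -4*sin(x) - 3*cos(x)
Second-derivative test at each critical point:
  f''(-2.2143) = 5 > 0 → local minimum
  f''(0.9273) = -5 < 0 → local maximum

Critical points: x = -pi + atan(4/3) ≈ -2.2143 (local minimum); x = atan(4/3) ≈ 0.9273 (local maximum)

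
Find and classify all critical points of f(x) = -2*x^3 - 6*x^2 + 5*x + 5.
f'(x) = -6*x^2 - 12*x + 5

Solve f'(x) = 0:
  6*x^2 + 12*x - 5 = 0 has no rational roots; quadratic formula: x = (-12 ± √264)/12.
  ⇒ x = -sqrt(66)/6 - 1 ≈ -2.3540, -1 + sqrt(66)/6 ≈ 0.3540

f''(x) = -12*x - 12
Second-derivative test at each critical point:
  f''(-2.3540) = 16.2481 > 0 → local minimum
  f''(0.3540) = -16.2481 < 0 → local maximum

Critical points: x = -sqrt(66)/6 - 1 ≈ -2.3540 (local minimum); x = -1 + sqrt(66)/6 ≈ 0.3540 (local maximum)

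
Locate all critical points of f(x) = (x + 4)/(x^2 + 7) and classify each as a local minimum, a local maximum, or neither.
f'(x) = (x^2 - 2*x*(x + 4) + 7)/(x^2 + 7)^2

Solve f'(x) = 0:
  f'(x) = -(x^2 + 8*x - 7)/(x^2 + 7)^2; the denominator is positive wherever f is defined, so f'(x) = 0 ⇔ -x^2 - 8*x + 7 = 0.
  x^2 + 8*x - 7 = 0 has no rational roots; quadratic formula: x = (-8 ± √92)/2.
  ⇒ x = -sqrt(23) - 4 ≈ -8.7958, -4 + sqrt(23) ≈ 0.7958

f''(x) = 2*(4*x^2*(x + 4) - (3*x + 4)*(x^2 + 7))/(x^2 + 7)^3
Second-derivative test at each critical point:
  f''(-8.7958) = 0.0013 > 0 → local minimum
  f''(0.7958) = -0.1646 < 0 → local maximum

Critical points: x = -sqrt(23) - 4 ≈ -8.7958 (local minimum); x = -4 + sqrt(23) ≈ 0.7958 (local maximum)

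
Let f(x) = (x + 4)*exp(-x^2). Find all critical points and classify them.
f'(x) = (-2*x*(x + 4) + 1)*exp(-x^2)

Solve f'(x) = 0:
  f'(x) = (-2*x^2 - 8*x + 1)·exp(-x^2) and exp(-x^2) > 0 for every x, so f'(x) = 0 ⇔ -2*x^2 - 8*x + 1 = 0.
  2*x^2 + 8*x - 1 = 0 has no rational roots; quadratic formula: x = (-8 ± √72)/4.
  ⇒ x = -3*sqrt(2)/2 - 2 ≈ -4.1213, -2 + 3*sqrt(2)/2 ≈ 0.1213

f''(x) = 2*(2*x^2*(x + 4) - 3*x - 4)*exp(-x^2)
Second-derivative test at each critical point:
  f''(-4.1213) = 3.565e-07 > 0 → local minimum
  f''(0.1213) = -8.3613 < 0 → local maximum

Critical points: x = -3*sqrt(2)/2 - 2 ≈ -4.1213 (local minimum); x = -2 + 3*sqrt(2)/2 ≈ 0.1213 (local maximum)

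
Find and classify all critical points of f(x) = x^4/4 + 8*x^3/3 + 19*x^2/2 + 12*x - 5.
f'(x) = x^3 + 8*x^2 + 19*x + 12

Solve f'(x) = 0:
  Factor: x^3 + 8*x^2 + 19*x + 12 = (x + 1)*(x + 3)*(x + 4) = 0.
  ⇒ x = -4, -3, -1

f''(x) = 3*x^2 + 16*x + 19
Second-derivative test at each critical point:
  f''(-4) = 3 > 0 → local minimum
  f''(-3) = -2 < 0 → local maximum
  f''(-1) = 6 > 0 → local minimum

Critical points: x = -4 (local minimum); x = -3 (local maximum); x = -1 (local minimum)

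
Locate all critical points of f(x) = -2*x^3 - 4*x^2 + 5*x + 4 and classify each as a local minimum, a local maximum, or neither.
f'(x) = -6*x^2 - 8*x + 5

Solve f'(x) = 0:
  6*x^2 + 8*x - 5 = 0 has no rational roots; quadratic formula: x = (-8 ± √184)/12.
  ⇒ x = -sqrt(46)/6 - 2/3 ≈ -1.7971, -2/3 + sqrt(46)/6 ≈ 0.4637

f''(x) = -12*x - 8
Second-derivative test at each critical point:
  f''(-1.7971) = 13.5647 > 0 → local minimum
  f''(0.4637) = -13.5647 < 0 → local maximum

Critical points: x = -sqrt(46)/6 - 2/3 ≈ -1.7971 (local minimum); x = -2/3 + sqrt(46)/6 ≈ 0.4637 (local maximum)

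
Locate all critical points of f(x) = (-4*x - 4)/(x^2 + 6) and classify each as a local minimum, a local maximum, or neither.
f'(x) = 4*(-x^2 + 2*x*(x + 1) - 6)/(x^2 + 6)^2

Solve f'(x) = 0:
  f'(x) = 4*(x^2 + 2*x - 6)/(x^2 + 6)^2; the denominator is positive wherever f is defined, so f'(x) = 0 ⇔ 4*x^2 + 8*x - 24 = 0.
  Factor: 4*x^2 + 8*x - 24 = 4*(x^2 + 2*x - 6); x^2 + 2*x - 6 = 0 has no rational roots; quadratic formula: x = (-2 ± √28)/2.
  ⇒ x = -sqrt(7) - 1 ≈ -3.6458, -1 + sqrt(7) ≈ 1.6458

f''(x) = 8*(-4*x^2*(x + 1) + (3*x + 1)*(x^2 + 6))/(x^2 + 6)^3
Second-derivative test at each critical point:
  f''(-3.6458) = -0.0569 < 0 → local maximum
  f''(1.6458) = 0.2791 > 0 → local minimum

Critical points: x = -sqrt(7) - 1 ≈ -3.6458 (local maximum); x = -1 + sqrt(7) ≈ 1.6458 (local minimum)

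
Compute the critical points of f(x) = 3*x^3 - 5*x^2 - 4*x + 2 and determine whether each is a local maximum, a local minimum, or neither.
f'(x) = 9*x^2 - 10*x - 4

Solve f'(x) = 0:
  9*x^2 - 10*x - 4 = 0 has no rational roots; quadratic formula: x = (10 ± √244)/18.
  ⇒ x = 5/9 - sqrt(61)/9 ≈ -0.3122, 5/9 + sqrt(61)/9 ≈ 1.4234

f''(x) = 18*x - 10
Second-derivative test at each critical point:
  f''(-0.3122) = -15.6205 < 0 → local maximum
  f''(1.4234) = 15.6205 > 0 → local minimum

Critical points: x = 5/9 - sqrt(61)/9 ≈ -0.3122 (local maximum); x = 5/9 + sqrt(61)/9 ≈ 1.4234 (local minimum)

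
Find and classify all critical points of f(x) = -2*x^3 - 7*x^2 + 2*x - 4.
f'(x) = -6*x^2 - 14*x + 2

Solve f'(x) = 0:
  Factor: -6*x^2 - 14*x + 2 = -2*(3*x^2 + 7*x - 1); 3*x^2 + 7*x - 1 = 0 has no rational roots; quadratic formula: x = (-7 ± √61)/6.
  ⇒ x = -sqrt(61)/6 - 7/6 ≈ -2.4684, -7/6 + sqrt(61)/6 ≈ 0.1350

f''(x) = -12*x - 14
Second-derivative test at each critical point:
  f''(-2.4684) = 15.6205 > 0 → local minimum
  f''(0.1350) = -15.6205 < 0 → local maximum

Critical points: x = -sqrt(61)/6 - 7/6 ≈ -2.4684 (local minimum); x = -7/6 + sqrt(61)/6 ≈ 0.1350 (local maximum)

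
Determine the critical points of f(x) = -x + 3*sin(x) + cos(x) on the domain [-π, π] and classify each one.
f'(x) = -sin(x) + 3*cos(x) - 1

Solve f'(x) = 0 on [-π, π]:
  f'(x) = 0 ⇔ -sin(x) + 3*cos(x) = 1. Write the left side as R·cos(x + φ) with R = √(3² + 1²) = sqrt(10), cos φ = 3*sqrt(10)/10, sin φ = sqrt(10)/10; then cos(x + φ) = sqrt(10)/10. Solve for x and keep the solutions lying in [-π, π].
  ⇒ x = -pi/2 ≈ -1.5708, atan(4/3) ≈ 0.9273

f''(x) = -3*sin(x) - cos(x)
Second-derivative test at each critical point:
  f''(-1.5708) = 3 > 0 → local minimum
  f''(0.9273) = -3 < 0 → local maximum

Critical points: x = -pi/2 ≈ -1.5708 (local minimum); x = atan(4/3) ≈ 0.9273 (local maximum)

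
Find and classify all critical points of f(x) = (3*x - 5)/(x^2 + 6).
f'(x) = (-3*x^2 + 10*x + 18)/(x^4 + 12*x^2 + 36)

Solve f'(x) = 0:
  f'(x) = -(3*x^2 - 10*x - 18)/(x^2 + 6)^2; the denominator is positive wherever f is defined, so f'(x) = 0 ⇔ -3*x^2 + 10*x + 18 = 0.
  3*x^2 - 10*x - 18 = 0 has no rational roots; quadratic formula: x = (10 ± √316)/6.
  ⇒ x = 5/3 - sqrt(79)/3 ≈ -1.2961, 5/3 + sqrt(79)/3 ≈ 4.6294

f''(x) = 2*(4*x^2*(3*x - 5) + (5 - 9*x)*(x^2 + 6))/(x^2 + 6)^3
Second-derivative test at each critical point:
  f''(-1.2961) = 0.3014 > 0 → local minimum
  f''(4.6294) = -0.0236 < 0 → local maximum

Critical points: x = 5/3 - sqrt(79)/3 ≈ -1.2961 (local minimum); x = 5/3 + sqrt(79)/3 ≈ 4.6294 (local maximum)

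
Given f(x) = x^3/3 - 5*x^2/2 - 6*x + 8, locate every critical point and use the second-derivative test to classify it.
f'(x) = x^2 - 5*x - 6

Solve f'(x) = 0:
  Factor: x^2 - 5*x - 6 = (x - 6)*(x + 1) = 0.
  ⇒ x = -1, 6

f''(x) = 2*x - 5
Second-derivative test at each critical point:
  f''(-1) = -7 < 0 → local maximum
  f''(6) = 7 > 0 → local minimum

Critical points: x = -1 (local maximum); x = 6 (local minimum)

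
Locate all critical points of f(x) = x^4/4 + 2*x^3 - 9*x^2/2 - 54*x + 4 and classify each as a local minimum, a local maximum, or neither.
f'(x) = x^3 + 6*x^2 - 9*x - 54

Solve f'(x) = 0:
  Factor: x^3 + 6*x^2 - 9*x - 54 = (x - 3)*(x + 3)*(x + 6) = 0.
  ⇒ x = -6, -3, 3

f''(x) = 3*x^2 + 12*x - 9
Second-derivative test at each critical point:
  f''(-6) = 27 > 0 → local minimum
  f''(-3) = -18 < 0 → local maximum
  f''(3) = 54 > 0 → local minimum

Critical points: x = -6 (local minimum); x = -3 (local maximum); x = 3 (local minimum)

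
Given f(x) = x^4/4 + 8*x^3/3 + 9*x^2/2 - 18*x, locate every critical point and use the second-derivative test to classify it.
f'(x) = x^3 + 8*x^2 + 9*x - 18

Solve f'(x) = 0:
  Factor: x^3 + 8*x^2 + 9*x - 18 = (x - 1)*(x + 3)*(x + 6) = 0.
  ⇒ x = -6, -3, 1

f''(x) = 3*x^2 + 16*x + 9
Second-derivative test at each critical point:
  f''(-6) = 21 > 0 → local minimum
  f''(-3) = -12 < 0 → local maximum
  f''(1) = 28 > 0 → local minimum

Critical points: x = -6 (local minimum); x = -3 (local maximum); x = 1 (local minimum)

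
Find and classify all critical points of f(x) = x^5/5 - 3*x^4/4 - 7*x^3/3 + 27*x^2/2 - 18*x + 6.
f'(x) = x^4 - 3*x^3 - 7*x^2 + 27*x - 18

Solve f'(x) = 0:
  Factor: x^4 - 3*x^3 - 7*x^2 + 27*x - 18 = (x - 3)*(x - 2)*(x - 1)*(x + 3) = 0.
  ⇒ x = -3, 1, 2, 3

f''(x) = 4*x^3 - 9*x^2 - 14*x + 27
Second-derivative test at each critical point:
  f''(-3) = -120 < 0 → local maximum
  f''(1) = 8 > 0 → local minimum
  f''(2) = -5 < 0 → local maximum
  f''(3) = 12 > 0 → local minimum

Critical points: x = -3 (local maximum); x = 1 (local minimum); x = 2 (local maximum); x = 3 (local minimum)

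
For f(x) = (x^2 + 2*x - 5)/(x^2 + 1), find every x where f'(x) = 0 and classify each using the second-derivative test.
f'(x) = 2*(-x^2 + 6*x + 1)/(x^4 + 2*x^2 + 1)

Solve f'(x) = 0:
  f'(x) = -2*(x^2 - 6*x - 1)/(x^2 + 1)^2; the denominator is positive wherever f is defined, so f'(x) = 0 ⇔ -2*x^2 + 12*x + 2 = 0.
  Factor: -2*x^2 + 12*x + 2 = -2*(x^2 - 6*x - 1); x^2 - 6*x - 1 = 0 has no rational roots; quadratic formula: x = (6 ± √40)/2.
  ⇒ x = 3 - sqrt(10) ≈ -0.1623, 3 + sqrt(10) ≈ 6.1623

f''(x) = 4*(x^3 - 9*x^2 - 3*x + 3)/(x^6 + 3*x^4 + 3*x^2 + 1)
Second-derivative test at each critical point:
  f''(-0.1623) = 12.0083 > 0 → local minimum
  f''(6.1623) = -0.0083 < 0 → local maximum

Critical points: x = 3 - sqrt(10) ≈ -0.1623 (local minimum); x = 3 + sqrt(10) ≈ 6.1623 (local maximum)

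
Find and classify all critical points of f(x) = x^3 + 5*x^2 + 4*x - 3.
f'(x) = 3*x^2 + 10*x + 4

Solve f'(x) = 0:
  3*x^2 + 10*x + 4 = 0 has no rational roots; quadratic formula: x = (-10 ± √52)/6.
  ⇒ x = -5/3 - sqrt(13)/3 ≈ -2.8685, -5/3 + sqrt(13)/3 ≈ -0.4648

f''(x) = 6*x + 10
Second-derivative test at each critical point:
  f''(-2.8685) = -7.2111 < 0 → local maximum
  f''(-0.4648) = 7.2111 > 0 → local minimum

Critical points: x = -5/3 - sqrt(13)/3 ≈ -2.8685 (local maximum); x = -5/3 + sqrt(13)/3 ≈ -0.4648 (local minimum)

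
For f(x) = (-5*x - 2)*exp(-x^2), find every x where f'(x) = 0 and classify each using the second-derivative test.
f'(x) = (2*x*(5*x + 2) - 5)*exp(-x^2)

Solve f'(x) = 0:
  f'(x) = (10*x^2 + 4*x - 5)·exp(-x^2) and exp(-x^2) > 0 for every x, so f'(x) = 0 ⇔ 10*x^2 + 4*x - 5 = 0.
  10*x^2 + 4*x - 5 = 0 has no rational roots; quadratic formula: x = (-4 ± √216)/20.
  ⇒ x = -3*sqrt(6)/10 - 1/5 ≈ -0.9348, -1/5 + 3*sqrt(6)/10 ≈ 0.5348

f''(x) = 2*(-10*x^3 - 4*x^2 + 15*x + 2)*exp(-x^2)
Second-derivative test at each critical point:
  f''(-0.9348) = -6.1331 < 0 → local maximum
  f''(0.5348) = 11.0406 > 0 → local minimum

Critical points: x = -3*sqrt(6)/10 - 1/5 ≈ -0.9348 (local maximum); x = -1/5 + 3*sqrt(6)/10 ≈ 0.5348 (local minimum)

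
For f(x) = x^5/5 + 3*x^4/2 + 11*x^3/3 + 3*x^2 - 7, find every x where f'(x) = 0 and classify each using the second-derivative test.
f'(x) = x*(x^3 + 6*x^2 + 11*x + 6)

Solve f'(x) = 0:
  Factor: x^4 + 6*x^3 + 11*x^2 + 6*x = x*(x + 1)*(x + 2)*(x + 3) = 0.
  ⇒ x = -3, -2, -1, 0

f''(x) = 4*x^3 + 18*x^2 + 22*x + 6
Second-derivative test at each critical point:
  f''(-3) = -6 < 0 → local maximum
  f''(-2) = 2 > 0 → local minimum
  f''(-1) = -2 < 0 → local maximum
  f''(0) = 6 > 0 → local minimum

Critical points: x = -3 (local maximum); x = -2 (local minimum); x = -1 (local maximum); x = 0 (local minimum)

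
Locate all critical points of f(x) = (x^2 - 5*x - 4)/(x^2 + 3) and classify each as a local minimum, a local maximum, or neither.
f'(x) = (5*x^2 + 14*x - 15)/(x^4 + 6*x^2 + 9)

Solve f'(x) = 0:
  f'(x) = (5*x^2 + 14*x - 15)/(x^2 + 3)^2; the denominator is positive wherever f is defined, so f'(x) = 0 ⇔ 5*x^2 + 14*x - 15 = 0.
  5*x^2 + 14*x - 15 = 0 has no rational roots; quadratic formula: x = (-14 ± √496)/10.
  ⇒ x = -2*sqrt(31)/5 - 7/5 ≈ -3.6271, -7/5 + 2*sqrt(31)/5 ≈ 0.8271

f''(x) = 2*(-5*x^3 - 21*x^2 + 45*x + 21)/(x^6 + 9*x^4 + 27*x^2 + 27)
Second-derivative test at each critical point:
  f''(-3.6271) = -0.0853 < 0 → local maximum
  f''(0.8271) = 1.6409 > 0 → local minimum

Critical points: x = -2*sqrt(31)/5 - 7/5 ≈ -3.6271 (local maximum); x = -7/5 + 2*sqrt(31)/5 ≈ 0.8271 (local minimum)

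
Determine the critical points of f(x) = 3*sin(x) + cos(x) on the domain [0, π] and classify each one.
f'(x) = -sin(x) + 3*cos(x)

Solve f'(x) = 0 on [0, π]:
  f'(x) = 0 ⇔ 3*cos(x) = sin(x) ⇔ tan(x) = 3, i.e. x = arctan(3) + nπ; keep the solutions lying in [0, π].
  ⇒ x = atan(3) ≈ 1.2490

f''(x) = -3*sin(x) - cos(x)
Second-derivative test at each critical point:
  f''(1.2490) = -3.1623 < 0 → local maximum

Critical points: x = atan(3) ≈ 1.2490 (local maximum)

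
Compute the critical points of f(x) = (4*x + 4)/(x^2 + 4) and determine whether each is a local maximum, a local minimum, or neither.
f'(x) = 4*(x^2 - 2*x*(x + 1) + 4)/(x^2 + 4)^2

Solve f'(x) = 0:
  f'(x) = -4*(x^2 + 2*x - 4)/(x^2 + 4)^2; the denominator is positive wherever f is defined, so f'(x) = 0 ⇔ -4*x^2 - 8*x + 16 = 0.
  Factor: -4*x^2 - 8*x + 16 = -4*(x^2 + 2*x - 4); x^2 + 2*x - 4 = 0 has no rational roots; quadratic formula: x = (-2 ± √20)/2.
  ⇒ x = -sqrt(5) - 1 ≈ -3.2361, -1 + sqrt(5) ≈ 1.2361

f''(x) = 8*(4*x^2*(x + 1) - (3*x + 1)*(x^2 + 4))/(x^2 + 4)^3
Second-derivative test at each critical point:
  f''(-3.2361) = 0.0854 > 0 → local minimum
  f''(1.2361) = -0.5854 < 0 → local maximum

Critical points: x = -sqrt(5) - 1 ≈ -3.2361 (local minimum); x = -1 + sqrt(5) ≈ 1.2361 (local maximum)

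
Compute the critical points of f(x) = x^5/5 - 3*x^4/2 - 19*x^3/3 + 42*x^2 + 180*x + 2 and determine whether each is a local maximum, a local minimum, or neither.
f'(x) = x^4 - 6*x^3 - 19*x^2 + 84*x + 180

Solve f'(x) = 0:
  Factor: x^4 - 6*x^3 - 19*x^2 + 84*x + 180 = (x - 6)*(x - 5)*(x + 2)*(x + 3) = 0.
  ⇒ x = -3, -2, 5, 6

f''(x) = 4*x^3 - 18*x^2 - 38*x + 84
Second-derivative test at each critical point:
  f''(-3) = -72 < 0 → local maximum
  f''(-2) = 56 > 0 → local minimum
  f''(5) = -56 < 0 → local maximum
  f''(6) = 72 > 0 → local minimum

Critical points: x = -3 (local maximum); x = -2 (local minimum); x = 5 (local maximum); x = 6 (local minimum)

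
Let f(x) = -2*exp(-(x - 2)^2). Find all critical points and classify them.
f'(x) = 4*(x - 2)*exp(-(x - 2)^2)

Solve f'(x) = 0:
  f'(x) = (4*x - 8)·exp(-(x - 2)^2) and exp(-(x - 2)^2) > 0 for every x, so f'(x) = 0 ⇔ 4*x - 8 = 0.
  Factor: 4*x - 8 = 4*(x - 2) = 0.
  ⇒ x = 2

f''(x) = 4*(1 - 2*(x - 2)^2)*exp(-(x - 2)^2)
Second-derivative test at each critical point:
  f''(2) = 4 > 0 → local minimum

Critical points: x = 2 (local minimum)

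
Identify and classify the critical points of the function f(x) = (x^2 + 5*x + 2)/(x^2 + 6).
f'(x) = (-5*x^2 + 8*x + 30)/(x^4 + 12*x^2 + 36)

Solve f'(x) = 0:
  f'(x) = -(5*x^2 - 8*x - 30)/(x^2 + 6)^2; the denominator is positive wherever f is defined, so f'(x) = 0 ⇔ -5*x^2 + 8*x + 30 = 0.
  5*x^2 - 8*x - 30 = 0 has no rational roots; quadratic formula: x = (8 ± √664)/10.
  ⇒ x = 4/5 - sqrt(166)/5 ≈ -1.7768, 4/5 + sqrt(166)/5 ≈ 3.3768

f''(x) = 2*(5*x^3 - 12*x^2 - 90*x + 24)/(x^6 + 18*x^4 + 108*x^2 + 216)
Second-derivative test at each critical point:
  f''(-1.7768) = 0.3073 > 0 → local minimum
  f''(3.3768) = -0.0851 < 0 → local maximum

Critical points: x = 4/5 - sqrt(166)/5 ≈ -1.7768 (local minimum); x = 4/5 + sqrt(166)/5 ≈ 3.3768 (local maximum)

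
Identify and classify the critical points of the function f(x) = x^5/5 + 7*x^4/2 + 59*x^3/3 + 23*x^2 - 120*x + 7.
f'(x) = x^4 + 14*x^3 + 59*x^2 + 46*x - 120

Solve f'(x) = 0:
  Factor: x^4 + 14*x^3 + 59*x^2 + 46*x - 120 = (x - 1)*(x + 4)*(x + 5)*(x + 6) = 0.
  ⇒ x = -6, -5, -4, 1

f''(x) = 4*x^3 + 42*x^2 + 118*x + 46
Second-derivative test at each critical point:
  f''(-6) = -14 < 0 → local maximum
  f''(-5) = 6 > 0 → local minimum
  f''(-4) = -10 < 0 → local maximum
  f''(1) = 210 > 0 → local minimum

Critical points: x = -6 (local maximum); x = -5 (local minimum); x = -4 (local maximum); x = 1 (local minimum)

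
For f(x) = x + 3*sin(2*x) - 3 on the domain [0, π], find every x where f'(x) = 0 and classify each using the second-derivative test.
f'(x) = 6*cos(2*x) + 1

Solve f'(x) = 0 on [0, π]:
  f'(x) = 0 ⇔ cos(2*x) = -1/6, i.e. 2*x = ±arccos(-1/6) + 2nπ; keep the solutions lying in [0, π].
  ⇒ x = acos(-1/6)/2 ≈ 0.8691, pi - acos(-1/6)/2 ≈ 2.2725

f''(x) = -12*sin(2*x)
Second-derivative test at each critical point:
  f''(0.8691) = -11.8322 < 0 → local maximum
  f''(2.2725) = 11.8322 > 0 → local minimum

Critical points: x = acos(-1/6)/2 ≈ 0.8691 (local maximum); x = pi - acos(-1/6)/2 ≈ 2.2725 (local minimum)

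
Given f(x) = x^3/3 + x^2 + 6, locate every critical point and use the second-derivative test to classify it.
f'(x) = x*(x + 2)

Solve f'(x) = 0:
  Factor: x^2 + 2*x = x*(x + 2) = 0.
  ⇒ x = -2, 0

f''(x) = 2*x + 2
Second-derivative test at each critical point:
  f''(-2) = -2 < 0 → local maximum
  f''(0) = 2 > 0 → local minimum

Critical points: x = -2 (local maximum); x = 0 (local minimum)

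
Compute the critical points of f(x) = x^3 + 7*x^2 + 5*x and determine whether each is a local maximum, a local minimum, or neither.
f'(x) = 3*x^2 + 14*x + 5

Solve f'(x) = 0:
  3*x^2 + 14*x + 5 = 0 has no rational roots; quadratic formula: x = (-14 ± √136)/6.
  ⇒ x = -7/3 - sqrt(34)/3 ≈ -4.2770, -7/3 + sqrt(34)/3 ≈ -0.3897

f''(x) = 6*x + 14
Second-derivative test at each critical point:
  f''(-4.2770) = -11.6619 < 0 → local maximum
  f''(-0.3897) = 11.6619 > 0 → local minimum

Critical points: x = -7/3 - sqrt(34)/3 ≈ -4.2770 (local maximum); x = -7/3 + sqrt(34)/3 ≈ -0.3897 (local minimum)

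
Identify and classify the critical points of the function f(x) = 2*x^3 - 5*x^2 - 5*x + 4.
f'(x) = 6*x^2 - 10*x - 5

Solve f'(x) = 0:
  6*x^2 - 10*x - 5 = 0 has no rational roots; quadratic formula: x = (10 ± √220)/12.
  ⇒ x = 5/6 - sqrt(55)/6 ≈ -0.4027, 5/6 + sqrt(55)/6 ≈ 2.0694

f''(x) = 12*x - 10
Second-derivative test at each critical point:
  f''(-0.4027) = -14.8324 < 0 → local maximum
  f''(2.0694) = 14.8324 > 0 → local minimum

Critical points: x = 5/6 - sqrt(55)/6 ≈ -0.4027 (local maximum); x = 5/6 + sqrt(55)/6 ≈ 2.0694 (local minimum)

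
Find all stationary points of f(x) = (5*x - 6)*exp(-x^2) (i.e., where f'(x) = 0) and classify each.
f'(x) = (-2*x*(5*x - 6) + 5)*exp(-x^2)

Solve f'(x) = 0:
  f'(x) = (-10*x^2 + 12*x + 5)·exp(-x^2) and exp(-x^2) > 0 for every x, so f'(x) = 0 ⇔ -10*x^2 + 12*x + 5 = 0.
  10*x^2 - 12*x - 5 = 0 has no rational roots; quadratic formula: x = (12 ± √344)/20.
  ⇒ x = 3/5 - sqrt(86)/10 ≈ -0.3274, 3/5 + sqrt(86)/10 ≈ 1.5274

f''(x) = 2*(2*x^2*(5*x - 6) - 15*x + 6)*exp(-x^2)
Second-derivative test at each critical point:
  f''(-0.3274) = 16.6624 > 0 → local minimum
  f''(1.5274) = -1.7995 < 0 → local maximum

Critical points: x = 3/5 - sqrt(86)/10 ≈ -0.3274 (local minimum); x = 3/5 + sqrt(86)/10 ≈ 1.5274 (local maximum)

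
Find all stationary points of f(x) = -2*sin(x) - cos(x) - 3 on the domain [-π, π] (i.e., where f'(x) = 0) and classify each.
f'(x) = sin(x) - 2*cos(x)

Solve f'(x) = 0 on [-π, π]:
  f'(x) = 0 ⇔ -2*cos(x) = -sin(x) ⇔ tan(x) = 2, i.e. x = arctan(2) + nπ; keep the solutions lying in [-π, π].
  ⇒ x = -pi + atan(2) ≈ -2.0344, atan(2) ≈ 1.1071

f''(x) = 2*sin(x) + cos(x)
Second-derivative test at each critical point:
  f''(-2.0344) = -2.2361 < 0 → local maximum
  f''(1.1071) = 2.2361 > 0 → local minimum

Critical points: x = -pi + atan(2) ≈ -2.0344 (local maximum); x = atan(2) ≈ 1.1071 (local minimum)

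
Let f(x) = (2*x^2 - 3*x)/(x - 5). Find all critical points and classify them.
f'(x) = (2*x^2 - 20*x + 15)/(x^2 - 10*x + 25)

Solve f'(x) = 0:
  f'(x) = (2*x^2 - 20*x + 15)/(x - 5)^2; the denominator is positive wherever f is defined, so f'(x) = 0 ⇔ 2*x^2 - 20*x + 15 = 0.
  2*x^2 - 20*x + 15 = 0 has no rational roots; quadratic formula: x = (20 ± √280)/4.
  ⇒ x = 5 - sqrt(70)/2 ≈ 0.8167, sqrt(70)/2 + 5 ≈ 9.1833

f''(x) = 70/(x^3 - 15*x^2 + 75*x - 125)
Second-derivative test at each critical point:
  f''(0.8167) = -0.9562 < 0 → local maximum
  f''(9.1833) = 0.9562 > 0 → local minimum

Critical points: x = 5 - sqrt(70)/2 ≈ 0.8167 (local maximum); x = sqrt(70)/2 + 5 ≈ 9.1833 (local minimum)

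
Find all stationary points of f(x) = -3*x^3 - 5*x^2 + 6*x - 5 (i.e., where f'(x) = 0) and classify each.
f'(x) = -9*x^2 - 10*x + 6

Solve f'(x) = 0:
  9*x^2 + 10*x - 6 = 0 has no rational roots; quadratic formula: x = (-10 ± √316)/18.
  ⇒ x = -sqrt(79)/9 - 5/9 ≈ -1.5431, -5/9 + sqrt(79)/9 ≈ 0.4320

f''(x) = -18*x - 10
Second-derivative test at each critical point:
  f''(-1.5431) = 17.7764 > 0 → local minimum
  f''(0.4320) = -17.7764 < 0 → local maximum

Critical points: x = -sqrt(79)/9 - 5/9 ≈ -1.5431 (local minimum); x = -5/9 + sqrt(79)/9 ≈ 0.4320 (local maximum)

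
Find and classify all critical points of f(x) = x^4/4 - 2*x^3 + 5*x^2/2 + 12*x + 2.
f'(x) = x^3 - 6*x^2 + 5*x + 12

Solve f'(x) = 0:
  Factor: x^3 - 6*x^2 + 5*x + 12 = (x - 4)*(x - 3)*(x + 1) = 0.
  ⇒ x = -1, 3, 4

f''(x) = 3*x^2 - 12*x + 5
Second-derivative test at each critical point:
  f''(-1) = 20 > 0 → local minimum
  f''(3) = -4 < 0 → local maximum
  f''(4) = 5 > 0 → local minimum

Critical points: x = -1 (local minimum); x = 3 (local maximum); x = 4 (local minimum)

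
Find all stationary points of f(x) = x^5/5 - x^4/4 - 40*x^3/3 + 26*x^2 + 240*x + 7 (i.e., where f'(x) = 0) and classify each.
f'(x) = x^4 - x^3 - 40*x^2 + 52*x + 240

Solve f'(x) = 0:
  Factor: x^4 - x^3 - 40*x^2 + 52*x + 240 = (x - 5)*(x - 4)*(x + 2)*(x + 6) = 0.
  ⇒ x = -6, -2, 4, 5

f''(x) = 4*x^3 - 3*x^2 - 80*x + 52
Second-derivative test at each critical point:
  f''(-6) = -440 < 0 → local maximum
  f''(-2) = 168 > 0 → local minimum
  f''(4) = -60 < 0 → local maximum
  f''(5) = 77 > 0 → local minimum

Critical points: x = -6 (local maximum); x = -2 (local minimum); x = 4 (local maximum); x = 5 (local minimum)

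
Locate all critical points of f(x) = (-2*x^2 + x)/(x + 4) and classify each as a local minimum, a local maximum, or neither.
f'(x) = 2*(-x^2 - 8*x + 2)/(x^2 + 8*x + 16)

Solve f'(x) = 0:
  f'(x) = -2*(x^2 + 8*x - 2)/(x + 4)^2; the denominator is positive wherever f is defined, so f'(x) = 0 ⇔ -2*x^2 - 16*x + 4 = 0.
  Factor: -2*x^2 - 16*x + 4 = -2*(x^2 + 8*x - 2); x^2 + 8*x - 2 = 0 has no rational roots; quadratic formula: x = (-8 ± √72)/2.
  ⇒ x = -3*sqrt(2) - 4 ≈ -8.2426, -4 + 3*sqrt(2) ≈ 0.2426

f''(x) = -72/(x^3 + 12*x^2 + 48*x + 64)
Second-derivative test at each critical point:
  f''(-8.2426) = 0.9428 > 0 → local minimum
  f''(0.2426) = -0.9428 < 0 → local maximum

Critical points: x = -3*sqrt(2) - 4 ≈ -8.2426 (local minimum); x = -4 + 3*sqrt(2) ≈ 0.2426 (local maximum)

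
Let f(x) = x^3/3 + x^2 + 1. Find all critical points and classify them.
f'(x) = x*(x + 2)

Solve f'(x) = 0:
  Factor: x^2 + 2*x = x*(x + 2) = 0.
  ⇒ x = -2, 0

f''(x) = 2*x + 2
Second-derivative test at each critical point:
  f''(-2) = -2 < 0 → local maximum
  f''(0) = 2 > 0 → local minimum

Critical points: x = -2 (local maximum); x = 0 (local minimum)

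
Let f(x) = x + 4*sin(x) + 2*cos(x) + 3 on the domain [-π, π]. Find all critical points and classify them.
f'(x) = -2*sin(x) + 4*cos(x) + 1

Solve f'(x) = 0 on [-π, π]:
  f'(x) = 0 ⇔ -2*sin(x) + 4*cos(x) = -1. Write the left side as R·cos(x + φ) with R = √(4² + 2²) = 2*sqrt(5), cos φ = 2*sqrt(5)/5, sin φ = sqrt(5)/5; then cos(x + φ) = -sqrt(5)/10. Solve for x and keep the solutions lying in [-π, π].
  ⇒ x = -pi + atan((1 - 2*sqrt(19))/(-sqrt(19) - 2)) ≈ -2.2600, atan((1 + 2*sqrt(19))/(-2 + sqrt(19))) ≈ 1.3327

f''(x) = -4*sin(x) - 2*cos(x)
Second-derivative test at each critical point:
  f''(-2.2600) = 4.3589 > 0 → local minimum
  f''(1.3327) = -4.3589 < 0 → local maximum

Critical points: x = -pi + atan((1 - 2*sqrt(19))/(-sqrt(19) - 2)) ≈ -2.2600 (local minimum); x = atan((1 + 2*sqrt(19))/(-2 + sqrt(19))) ≈ 1.3327 (local maximum)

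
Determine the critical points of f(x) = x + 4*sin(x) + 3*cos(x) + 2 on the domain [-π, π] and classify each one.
f'(x) = -3*sin(x) + 4*cos(x) + 1

Solve f'(x) = 0 on [-π, π]:
  f'(x) = 0 ⇔ -3*sin(x) + 4*cos(x) = -1. Write the left side as R·cos(x + φ) with R = √(4² + 3²) = 5, cos φ = 4/5, sin φ = 3/5; then cos(x + φ) = -1/5. Solve for x and keep the solutions lying in [-π, π].
  ⇒ x = -pi + atan((3 - 8*sqrt(6))/(-6*sqrt(6) - 4)) ≈ -2.4157, atan((3 + 8*sqrt(6))/(-4 + 6*sqrt(6))) ≈ 1.1287

f''(x) = -4*sin(x) - 3*cos(x)
Second-derivative test at each critical point:
  f''(-2.4157) = 4.8990 > 0 → local minimum
  f''(1.1287) = -4.8990 < 0 → local maximum

Critical points: x = -pi + atan((3 - 8*sqrt(6))/(-6*sqrt(6) - 4)) ≈ -2.4157 (local minimum); x = atan((3 + 8*sqrt(6))/(-4 + 6*sqrt(6))) ≈ 1.1287 (local maximum)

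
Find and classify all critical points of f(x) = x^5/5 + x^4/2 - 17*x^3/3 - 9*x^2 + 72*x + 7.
f'(x) = x^4 + 2*x^3 - 17*x^2 - 18*x + 72

Solve f'(x) = 0:
  Factor: x^4 + 2*x^3 - 17*x^2 - 18*x + 72 = (x - 3)*(x - 2)*(x + 3)*(x + 4) = 0.
  ⇒ x = -4, -3, 2, 3

f''(x) = 4*x^3 + 6*x^2 - 34*x - 18
Second-derivative test at each critical point:
  f''(-4) = -42 < 0 → local maximum
  f''(-3) = 30 > 0 → local minimum
  f''(2) = -30 < 0 → local maximum
  f''(3) = 42 > 0 → local minimum

Critical points: x = -4 (local maximum); x = -3 (local minimum); x = 2 (local maximum); x = 3 (local minimum)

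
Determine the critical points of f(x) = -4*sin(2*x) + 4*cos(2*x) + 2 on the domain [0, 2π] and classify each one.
f'(x) = -8*sqrt(2)*sin(2*x + pi/4)

Solve f'(x) = 0 on [0, 2π]:
  f'(x) = 0 ⇔ -4*cos(2*x) = 4*sin(2*x) ⇔ tan(2*x) = -1, i.e. 2*x = arctan(-1) + nπ; keep the solutions lying in [0, 2π].
  ⇒ x = 3*pi/8 ≈ 1.1781, 7*pi/8 ≈ 2.7489, 11*pi/8 ≈ 4.3197, 15*pi/8 ≈ 5.8905

f''(x) = -16*sqrt(2)*cos(2*x + pi/4)
Second-derivative test at each critical point:
  f''(1.1781) = 22.6274 > 0 → local minimum
  f''(2.7489) = -22.6274 < 0 → local maximum
  f''(4.3197) = 22.6274 > 0 → local minimum
  f''(5.8905) = -22.6274 < 0 → local maximum

Critical points: x = 3*pi/8 ≈ 1.1781 (local minimum); x = 7*pi/8 ≈ 2.7489 (local maximum); x = 11*pi/8 ≈ 4.3197 (local minimum); x = 15*pi/8 ≈ 5.8905 (local maximum)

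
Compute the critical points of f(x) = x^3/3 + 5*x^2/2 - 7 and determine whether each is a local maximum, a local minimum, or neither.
f'(x) = x*(x + 5)

Solve f'(x) = 0:
  Factor: x^2 + 5*x = x*(x + 5) = 0.
  ⇒ x = -5, 0

f''(x) = 2*x + 5
Second-derivative test at each critical point:
  f''(-5) = -5 < 0 → local maximum
  f''(0) = 5 > 0 → local minimum

Critical points: x = -5 (local maximum); x = 0 (local minimum)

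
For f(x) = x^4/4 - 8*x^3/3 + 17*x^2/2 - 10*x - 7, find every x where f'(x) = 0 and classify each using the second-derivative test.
f'(x) = x^3 - 8*x^2 + 17*x - 10

Solve f'(x) = 0:
  Factor: x^3 - 8*x^2 + 17*x - 10 = (x - 5)*(x - 2)*(x - 1) = 0.
  ⇒ x = 1, 2, 5

f''(x) = 3*x^2 - 16*x + 17
Second-derivative test at each critical point:
  f''(1) = 4 > 0 → local minimum
  f''(2) = -3 < 0 → local maximum
  f''(5) = 12 > 0 → local minimum

Critical points: x = 1 (local minimum); x = 2 (local maximum); x = 5 (local minimum)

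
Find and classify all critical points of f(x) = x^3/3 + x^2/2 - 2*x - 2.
f'(x) = x^2 + x - 2

Solve f'(x) = 0:
  Factor: x^2 + x - 2 = (x - 1)*(x + 2) = 0.
  ⇒ x = -2, 1

f''(x) = 2*x + 1
Second-derivative test at each critical point:
  f''(-2) = -3 < 0 → local maximum
  f''(1) = 3 > 0 → local minimum

Critical points: x = -2 (local maximum); x = 1 (local minimum)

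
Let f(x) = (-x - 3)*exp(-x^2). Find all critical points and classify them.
f'(x) = (2*x*(x + 3) - 1)*exp(-x^2)

Solve f'(x) = 0:
  f'(x) = (2*x^2 + 6*x - 1)·exp(-x^2) and exp(-x^2) > 0 for every x, so f'(x) = 0 ⇔ 2*x^2 + 6*x - 1 = 0.
  2*x^2 + 6*x - 1 = 0 has no rational roots; quadratic formula: x = (-6 ± √44)/4.
  ⇒ x = -sqrt(11)/2 - 3/2 ≈ -3.1583, -3/2 + sqrt(11)/2 ≈ 0.1583

f''(x) = 2*(-2*x^2*(x + 3) + 3*x + 3)*exp(-x^2)
Second-derivative test at each critical point:
  f''(-3.1583) = -3.088e-04 < 0 → local maximum
  f''(0.1583) = 6.4691 > 0 → local minimum

Critical points: x = -sqrt(11)/2 - 3/2 ≈ -3.1583 (local maximum); x = -3/2 + sqrt(11)/2 ≈ 0.1583 (local minimum)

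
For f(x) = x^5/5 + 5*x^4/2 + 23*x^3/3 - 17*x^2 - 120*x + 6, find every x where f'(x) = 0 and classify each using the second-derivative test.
f'(x) = x^4 + 10*x^3 + 23*x^2 - 34*x - 120

Solve f'(x) = 0:
  Factor: x^4 + 10*x^3 + 23*x^2 - 34*x - 120 = (x - 2)*(x + 3)*(x + 4)*(x + 5) = 0.
  ⇒ x = -5, -4, -3, 2

f''(x) = 4*x^3 + 30*x^2 + 46*x - 34
Second-derivative test at each critical point:
  f''(-5) = -14 < 0 → local maximum
  f''(-4) = 6 > 0 → local minimum
  f''(-3) = -10 < 0 → local maximum
  f''(2) = 210 > 0 → local minimum

Critical points: x = -5 (local maximum); x = -4 (local minimum); x = -3 (local maximum); x = 2 (local minimum)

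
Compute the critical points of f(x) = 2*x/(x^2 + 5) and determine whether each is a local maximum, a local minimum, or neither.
f'(x) = 2*(5 - x^2)/(x^4 + 10*x^2 + 25)

Solve f'(x) = 0:
  f'(x) = -2*(x^2 - 5)/(x^2 + 5)^2; the denominator is positive wherever f is defined, so f'(x) = 0 ⇔ 10 - 2*x^2 = 0.
  Factor: 10 - 2*x^2 = -2*(x^2 - 5); x^2 - 5 = 0 has no rational roots; quadratic formula: x = (0 ± √20)/2.
  ⇒ x = -sqrt(5) ≈ -2.2361, sqrt(5) ≈ 2.2361

f''(x) = 4*x*(x^2 - 15)/(x^2 + 5)^3
Second-derivative test at each critical point:
  f''(-2.2361) = 0.0894 > 0 → local minimum
  f''(2.2361) = -0.0894 < 0 → local maximum

Critical points: x = -sqrt(5) ≈ -2.2361 (local minimum); x = sqrt(5) ≈ 2.2361 (local maximum)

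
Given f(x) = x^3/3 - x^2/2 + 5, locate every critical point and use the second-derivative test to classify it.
f'(x) = x*(x - 1)

Solve f'(x) = 0:
  Factor: x^2 - x = x*(x - 1) = 0.
  ⇒ x = 0, 1

f''(x) = 2*x - 1
Second-derivative test at each critical point:
  f''(0) = -1 < 0 → local maximum
  f''(1) = 1 > 0 → local minimum

Critical points: x = 0 (local maximum); x = 1 (local minimum)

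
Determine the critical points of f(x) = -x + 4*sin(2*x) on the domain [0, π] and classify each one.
f'(x) = 8*cos(2*x) - 1

Solve f'(x) = 0 on [0, π]:
  f'(x) = 0 ⇔ cos(2*x) = 1/8, i.e. 2*x = ±arccos(1/8) + 2nπ; keep the solutions lying in [0, π].
  ⇒ x = acos(1/8)/2 ≈ 0.7227, pi - acos(1/8)/2 ≈ 2.4189

f''(x) = -16*sin(2*x)
Second-derivative test at each critical point:
  f''(0.7227) = -15.8745 < 0 → local maximum
  f''(2.4189) = 15.8745 > 0 → local minimum

Critical points: x = acos(1/8)/2 ≈ 0.7227 (local maximum); x = pi - acos(1/8)/2 ≈ 2.4189 (local minimum)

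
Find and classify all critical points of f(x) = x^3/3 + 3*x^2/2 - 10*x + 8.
f'(x) = x^2 + 3*x - 10

Solve f'(x) = 0:
  Factor: x^2 + 3*x - 10 = (x - 2)*(x + 5) = 0.
  ⇒ x = -5, 2

f''(x) = 2*x + 3
Second-derivative test at each critical point:
  f''(-5) = -7 < 0 → local maximum
  f''(2) = 7 > 0 → local minimum

Critical points: x = -5 (local maximum); x = 2 (local minimum)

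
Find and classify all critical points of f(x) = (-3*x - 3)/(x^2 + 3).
f'(x) = 3*(-x^2 + 2*x*(x + 1) - 3)/(x^2 + 3)^2

Solve f'(x) = 0:
  f'(x) = 3*(x - 1)*(x + 3)/(x^2 + 3)^2; the denominator is positive wherever f is defined, so f'(x) = 0 ⇔ 3*x^2 + 6*x - 9 = 0.
  Factor: 3*x^2 + 6*x - 9 = 3*(x - 1)*(x + 3) = 0.
  ⇒ x = -3, 1

f''(x) = 6*(-4*x^2*(x + 1) + (3*x + 1)*(x^2 + 3))/(x^2 + 3)^3
Second-derivative test at each critical point:
  f''(-3) = -1/12 < 0 → local maximum
  f''(1) = 3/4 > 0 → local minimum

Critical points: x = -3 (local maximum); x = 1 (local minimum)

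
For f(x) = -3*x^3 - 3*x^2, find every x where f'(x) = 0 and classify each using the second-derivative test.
f'(x) = 3*x*(-3*x - 2)

Solve f'(x) = 0:
  Factor: -9*x^2 - 6*x = -3*x*(3*x + 2) = 0.
  ⇒ x = -2/3, 0

f''(x) = -18*x - 6
Second-derivative test at each critical point:
  f''(-2/3) = 6 > 0 → local minimum
  f''(0) = -6 < 0 → local maximum

Critical points: x = -2/3 (local minimum); x = 0 (local maximum)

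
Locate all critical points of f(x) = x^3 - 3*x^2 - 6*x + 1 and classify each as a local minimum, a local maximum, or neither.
f'(x) = 3*x^2 - 6*x - 6

Solve f'(x) = 0:
  Factor: 3*x^2 - 6*x - 6 = 3*(x^2 - 2*x - 2); x^2 - 2*x - 2 = 0 has no rational roots; quadratic formula: x = (2 ± √12)/2.
  ⇒ x = 1 - sqrt(3) ≈ -0.7321, 1 + sqrt(3) ≈ 2.7321

f''(x) = 6*x - 6
Second-derivative test at each critical point:
  f''(-0.7321) = -10.3923 < 0 → local maximum
  f''(2.7321) = 10.3923 > 0 → local minimum

Critical points: x = 1 - sqrt(3) ≈ -0.7321 (local maximum); x = 1 + sqrt(3) ≈ 2.7321 (local minimum)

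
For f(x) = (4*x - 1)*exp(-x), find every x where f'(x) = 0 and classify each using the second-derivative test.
f'(x) = (5 - 4*x)*exp(-x)

Solve f'(x) = 0:
  f'(x) = (5 - 4*x)·exp(-x) and exp(-x) > 0 for every x, so f'(x) = 0 ⇔ 5 - 4*x = 0.
  5 - 4*x = 0.
  ⇒ x = 5/4

f''(x) = (4*x - 9)*exp(-x)
Second-derivative test at each critical point:
  f''(5/4) = -1.1460 < 0 → local maximum

Critical points: x = 5/4 (local maximum)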